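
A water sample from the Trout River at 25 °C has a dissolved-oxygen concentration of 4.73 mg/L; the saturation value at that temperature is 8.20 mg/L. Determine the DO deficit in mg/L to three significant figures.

D ≈ 3.47 mg/L

D = C_s − C = 8.20 − 4.73 = 3.47 mg/L.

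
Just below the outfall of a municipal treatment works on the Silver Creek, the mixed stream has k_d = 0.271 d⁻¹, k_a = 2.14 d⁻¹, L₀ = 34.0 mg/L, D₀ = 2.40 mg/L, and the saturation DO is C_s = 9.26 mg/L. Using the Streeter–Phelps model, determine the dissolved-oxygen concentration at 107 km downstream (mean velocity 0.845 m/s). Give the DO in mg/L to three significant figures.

DO ≈ 6.06 mg/L

Travel time t = x/v = 107 km / (0.845 m/s) = 107000 m / 0.845 m/s = 126600 s = 1.466 d.
k_d L₀/(k_a−k_d) = 0.271×34.0/(2.14−0.271) = 9.214/1.869 = 4.930 mg/L.
e^(−k_d t) = e^(−0.271×1.466) = 0.6722; e^(−k_a t) = e^(−2.14×1.466) = 0.04344.
D = 4.930 × (0.6722 − 0.04344) + 2.40 × 0.04344 = 3.100 + 0.1043 = 3.204 mg/L.
DO = C_s − D = 9.26 − 3.204 = 6.056 mg/L.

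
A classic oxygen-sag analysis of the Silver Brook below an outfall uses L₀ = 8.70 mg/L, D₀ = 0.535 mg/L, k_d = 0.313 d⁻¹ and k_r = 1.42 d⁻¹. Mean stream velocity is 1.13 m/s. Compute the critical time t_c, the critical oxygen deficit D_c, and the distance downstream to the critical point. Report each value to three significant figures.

t_c ≈ 1.14 d; D_c ≈ 1.34 mg/L; x_c ≈ 112 km

With k_r/k_d = 4.537 and 1 − D₀(k_r−k_d)/(k_d L₀) = 0.7825,
t_c = ln(4.537 × 0.7825) / (1.42 − 0.313) = ln(3.550) / 1.107 = 1.267/1.107 = 1.144 d.
L(t_c) = L₀ e^(−k_d t_c) = 8.70 × 0.6989 = 6.081 mg/L, and at the critical point k_r D_c = k_d L, so D_c = (0.313/1.42) × 6.081 = 1.340 mg/L.
x_c = v t_c = 1.13 m/s × 1.144 d × 86400 s/d = 111700 m ≈ 112 km.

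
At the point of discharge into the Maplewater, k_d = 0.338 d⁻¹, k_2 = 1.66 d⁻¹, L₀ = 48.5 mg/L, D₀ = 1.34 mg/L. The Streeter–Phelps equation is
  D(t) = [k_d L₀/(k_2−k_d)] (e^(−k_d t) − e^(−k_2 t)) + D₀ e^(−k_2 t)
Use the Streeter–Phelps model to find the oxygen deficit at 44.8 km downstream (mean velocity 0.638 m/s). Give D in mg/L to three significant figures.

D ≈ 6.55 mg/L

Travel time t = x/v = 44.8 km / (0.638 m/s) = 44800 m / 0.638 m/s = 70220 s = 0.8127 d.
k_d L₀/(k_2−k_d) = 0.338×48.5/(1.66−0.338) = 16.39/1.322 = 12.40 mg/L.
e^(−k_d t) = e^(−0.338×0.8127) = 0.7598; e^(−k_2 t) = e^(−1.66×0.8127) = 0.2595.
D = 12.40 × (0.7598 − 0.2595) + 1.34 × 0.2595 = 6.204 + 0.3477 = 6.552 mg/L.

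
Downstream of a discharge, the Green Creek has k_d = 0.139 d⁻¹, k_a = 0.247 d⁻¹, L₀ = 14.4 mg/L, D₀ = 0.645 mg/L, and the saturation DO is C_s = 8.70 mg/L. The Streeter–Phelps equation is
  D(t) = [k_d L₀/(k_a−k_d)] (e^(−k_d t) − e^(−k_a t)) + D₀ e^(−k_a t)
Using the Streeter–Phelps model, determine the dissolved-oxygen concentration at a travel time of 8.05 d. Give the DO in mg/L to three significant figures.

k_d L₀/(k_a−k_d) = 0.139×14.4/(0.247−0.139) = 2.002/0.1080 = 18.53 mg/L.
e^(−k_d t) = e^(−0.139×8.050) = 0.3266; e^(−k_a t) = e^(−0.247×8.050) = 0.1369.
D = 18.53 × (0.3266 − 0.1369) + 0.645 × 0.1369 = 3.516 + 0.08831 = 3.604 mg/L.
DO = C_s − D = 8.70 − 3.604 = 5.096 mg/L.

DO ≈ 5.10 mg/L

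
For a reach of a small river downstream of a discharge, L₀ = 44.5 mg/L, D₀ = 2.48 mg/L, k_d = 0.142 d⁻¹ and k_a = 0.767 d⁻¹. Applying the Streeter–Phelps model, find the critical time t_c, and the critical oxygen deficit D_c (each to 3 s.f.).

t_c = [1/(k_a−k_d)] ln[(k_a/k_d)(1 − D₀(k_a−k_d)/(k_d L₀))]
= [1/(0.767−0.142)] ln[(0.767/0.142)(1 − 2.48×0.6250/(0.142×44.5))]
= (1/0.6250) ln[5.401 × 0.7547] = 1.600 × ln(4.076) = 1.600 × 1.405 = 2.248 d.
D_c = (k_d/k_a) L₀ e^(−k_d t_c) = (0.142/0.767) × 44.5 × e^(−0.142×2.248) = 0.1851 × 44.5 × 0.7267 = 5.987 mg/L.

t_c ≈ 2.25 d; D_c ≈ 5.99 mg/L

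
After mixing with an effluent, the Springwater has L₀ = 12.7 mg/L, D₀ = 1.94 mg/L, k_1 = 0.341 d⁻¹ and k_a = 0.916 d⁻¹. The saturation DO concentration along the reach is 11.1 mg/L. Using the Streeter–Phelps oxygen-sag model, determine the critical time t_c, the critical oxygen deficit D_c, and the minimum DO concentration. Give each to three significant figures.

t_c ≈ 1.20 d; D_c ≈ 3.14 mg/L; min DO ≈ 7.96 mg/L

t_c = [1/(k_a−k_1)] ln[(k_a/k_1)(1 − D₀(k_a−k_1)/(k_1 L₀))]
= [1/(0.916−0.341)] ln[(0.916/0.341)(1 − 1.94×0.5750/(0.341×12.7))]
= (1/0.5750) ln[2.686 × 0.7424] = 1.739 × ln(1.994) = 1.739 × 0.6903 = 1.201 d.
D_c = (k_1/k_a) L₀ e^(−k_1 t_c) = (0.341/0.916) × 12.7 × e^(−0.341×1.201) = 0.3723 × 12.7 × 0.6641 = 3.140 mg/L.
Minimum DO = C_s − D_c = 11.1 − 3.140 = 7.960 mg/L.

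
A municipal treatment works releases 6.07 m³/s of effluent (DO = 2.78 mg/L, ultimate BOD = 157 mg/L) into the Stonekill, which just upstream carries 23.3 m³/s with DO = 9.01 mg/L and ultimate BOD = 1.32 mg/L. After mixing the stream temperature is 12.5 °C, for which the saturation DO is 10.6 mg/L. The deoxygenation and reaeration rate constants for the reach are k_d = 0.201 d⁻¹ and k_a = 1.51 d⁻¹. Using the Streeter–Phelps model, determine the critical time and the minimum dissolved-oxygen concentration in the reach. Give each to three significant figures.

t_c ≈ 0.914 d; minimum DO ≈ 6.89 mg/L

Mixed DO = (23.3×9.01 + 6.07×2.78)/(23.3+6.07) = 226.8/29.37 = 7.722 mg/L.
Mixed L₀ = (23.3×1.32 + 6.07×157)/(29.37) = 983.7/29.37 = 33.49 mg/L.
Initial deficit D₀ = C_s − DO₀ = 10.6 − 7.722 = 2.878 mg/L.
t_c = (1/1.309) ln[(1.51/0.201)(1 − 2.878×1.309/(0.201×33.49))] = 0.7639 × ln(3.309) = 0.9142 d.
D_c = (0.201/1.51) × 33.49 × e^(−0.201×0.9142) = 0.1331 × 33.49 × 0.8321 = 3.710 mg/L.
Minimum DO = 10.6 − 3.710 = 6.890 mg/L.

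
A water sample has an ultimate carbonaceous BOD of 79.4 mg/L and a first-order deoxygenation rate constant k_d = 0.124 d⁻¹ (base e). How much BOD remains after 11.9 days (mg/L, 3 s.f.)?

L_t = L₀ e^(−k_d t) = 79.4 × e^(−0.124×11.9) = 79.4 × 0.2286 = 18.15 mg/L.

L ≈ 18.2 mg/L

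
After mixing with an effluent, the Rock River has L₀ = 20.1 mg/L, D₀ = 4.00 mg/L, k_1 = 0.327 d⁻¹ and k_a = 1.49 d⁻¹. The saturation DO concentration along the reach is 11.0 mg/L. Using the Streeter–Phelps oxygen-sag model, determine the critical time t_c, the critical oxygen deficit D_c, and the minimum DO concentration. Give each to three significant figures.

At the critical point dD/dt = 0, so k_1 L₀ e^(−k_1 t) = k_a D. Substituting D(t) from the Streeter–Phelps equation and solving for t gives
t_c = ln[(k_a/k_1)(1 − D₀(k_a−k_1)/(k_1 L₀))] / (k_a−k_1).
Here k_a−k_1 = 1.163 d⁻¹ and 1 − D₀(k_a−k_1)/(k_1 L₀) = 1 − 4.00×1.163/(0.327×20.1) = 0.2922, so
t_c = ln(4.557 × 0.2922) / 1.163 = 0.2863 / 1.163 = 0.2462 d.
D_c = (k_1/k_a) L₀ e^(−k_1 t_c) = (0.327/1.49) × 20.1 × e^(−0.327×0.2462) = 0.2195 × 20.1 × 0.9226 = 4.070 mg/L.
Minimum DO = C_s − D_c = 11.0 − 4.070 = 6.930 mg/L.

t_c ≈ 0.246 d; D_c ≈ 4.07 mg/L; min DO ≈ 6.93 mg/L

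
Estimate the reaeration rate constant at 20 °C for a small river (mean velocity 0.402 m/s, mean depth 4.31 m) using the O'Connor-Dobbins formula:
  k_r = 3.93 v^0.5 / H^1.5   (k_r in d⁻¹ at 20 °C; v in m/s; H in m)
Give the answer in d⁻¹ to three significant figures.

k_r = 3.93 × 0.402^0.5 / 4.31^1.5 = 3.93 × 0.6340 / 8.948 = 0.2785 d⁻¹.

k_r ≈ 0.278 d⁻¹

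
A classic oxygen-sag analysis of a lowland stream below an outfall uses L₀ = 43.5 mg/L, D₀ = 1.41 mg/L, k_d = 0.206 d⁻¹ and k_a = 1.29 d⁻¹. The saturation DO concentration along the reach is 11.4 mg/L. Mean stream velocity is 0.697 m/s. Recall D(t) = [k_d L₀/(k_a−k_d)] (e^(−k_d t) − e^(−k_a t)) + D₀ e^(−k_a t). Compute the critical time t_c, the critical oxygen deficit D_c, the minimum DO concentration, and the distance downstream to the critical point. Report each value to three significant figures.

t_c ≈ 1.52 d; D_c ≈ 5.08 mg/L; min DO ≈ 6.32 mg/L; x_c ≈ 91.5 km

t_c = [1/(k_a−k_d)] ln[(k_a/k_d)(1 − D₀(k_a−k_d)/(k_d L₀))]
= [1/(1.29−0.206)] ln[(1.29/0.206)(1 − 1.41×1.084/(0.206×43.5))]
= (1/1.084) ln[6.262 × 0.8294] = 0.9225 × ln(5.194) = 0.9225 × 1.648 = 1.520 d.
D_c = (k_d/k_a) L₀ e^(−k_d t_c) = (0.206/1.29) × 43.5 × e^(−0.206×1.520) = 0.1597 × 43.5 × 0.7312 = 5.079 mg/L.
Minimum DO = C_s − D_c = 11.4 − 5.079 = 6.321 mg/L.
x_c = v t_c = 0.697 m/s × 1.520 d × 86400 s/d = 91530 m ≈ 91.5 km.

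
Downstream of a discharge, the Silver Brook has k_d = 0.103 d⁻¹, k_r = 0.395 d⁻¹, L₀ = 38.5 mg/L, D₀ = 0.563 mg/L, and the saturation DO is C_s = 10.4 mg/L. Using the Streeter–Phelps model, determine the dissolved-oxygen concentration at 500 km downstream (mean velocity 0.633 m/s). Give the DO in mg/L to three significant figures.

Travel time t = x/v = 500 km / (0.633 m/s) = 500000 m / 0.633 m/s = 789900 s = 9.142 d.
k_d L₀/(k_r−k_d) = 0.103×38.5/(0.395−0.103) = 3.965/0.2920 = 13.58 mg/L.
e^(−k_d t) = e^(−0.103×9.142) = 0.3900; e^(−k_r t) = e^(−0.395×9.142) = 0.02702.
D = 13.58 × (0.3900 − 0.02702) + 0.563 × 0.02702 = 4.929 + 0.01521 = 4.944 mg/L.
DO = C_s − D = 10.4 − 4.944 = 5.456 mg/L.

DO ≈ 5.46 mg/L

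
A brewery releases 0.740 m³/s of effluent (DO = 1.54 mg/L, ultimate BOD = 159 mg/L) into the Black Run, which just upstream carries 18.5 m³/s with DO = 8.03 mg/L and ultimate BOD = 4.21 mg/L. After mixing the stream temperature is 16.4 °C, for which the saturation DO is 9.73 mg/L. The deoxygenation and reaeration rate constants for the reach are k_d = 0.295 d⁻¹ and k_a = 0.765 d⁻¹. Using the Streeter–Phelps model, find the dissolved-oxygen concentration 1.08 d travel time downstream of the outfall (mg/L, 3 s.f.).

DO ≈ 7.03 mg/L

Mixed DO = (18.5×8.03 + 0.740×1.54)/(18.5+0.740) = 149.7/19.24 = 7.780 mg/L.
Mixed L₀ = (18.5×4.21 + 0.740×159)/(19.24) = 195.5/19.24 = 10.16 mg/L.
Initial deficit D₀ = C_s − DO₀ = 9.73 − 7.780 = 1.950 mg/L.
D(1.08) = [0.295×10.16/(0.765−0.295)](e^(−0.295×1.08) − e^(−0.765×1.08)) + 1.950 e^(−0.765×1.08)
= 6.379 × (0.7272 − 0.4377) + 1.950 × 0.4377 = 2.700 mg/L.
DO = 9.73 − 2.700 = 7.030 mg/L.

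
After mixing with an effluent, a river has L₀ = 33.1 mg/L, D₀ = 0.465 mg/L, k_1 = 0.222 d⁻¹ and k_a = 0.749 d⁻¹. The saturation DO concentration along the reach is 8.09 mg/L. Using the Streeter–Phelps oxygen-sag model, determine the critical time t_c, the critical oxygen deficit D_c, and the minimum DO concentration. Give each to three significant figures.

t_c = [1/(k_a−k_1)] ln[(k_a/k_1)(1 − D₀(k_a−k_1)/(k_1 L₀))]
= [1/(0.749−0.222)] ln[(0.749/0.222)(1 − 0.465×0.5270/(0.222×33.1))]
= (1/0.5270) ln[3.374 × 0.9667] = 1.898 × ln(3.261) = 1.898 × 1.182 = 2.243 d.
L(t_c) = L₀ e^(−k_1 t_c) = 33.1 × 0.6078 = 20.12 mg/L, and at the critical point k_a D_c = k_1 L, so D_c = (0.222/0.749) × 20.12 = 5.963 mg/L.
Minimum DO = C_s − D_c = 8.09 − 5.963 = 2.127 mg/L.

t_c ≈ 2.24 d; D_c ≈ 5.96 mg/L; min DO ≈ 2.13 mg/L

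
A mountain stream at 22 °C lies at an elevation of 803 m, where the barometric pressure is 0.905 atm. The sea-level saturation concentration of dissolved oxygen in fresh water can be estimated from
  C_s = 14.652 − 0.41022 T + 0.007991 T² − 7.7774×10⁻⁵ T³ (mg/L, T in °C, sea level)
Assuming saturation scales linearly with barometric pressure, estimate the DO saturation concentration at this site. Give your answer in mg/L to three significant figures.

C_s ≈ 7.84 mg/L

At sea level: C_s = 14.652 − 0.41022×22 + 0.007991×22² − 7.7774×10⁻⁵×22³ = 8.667 mg/L.
Pressure correction: C_s' = 8.667 × 0.905 = 7.843 mg/L.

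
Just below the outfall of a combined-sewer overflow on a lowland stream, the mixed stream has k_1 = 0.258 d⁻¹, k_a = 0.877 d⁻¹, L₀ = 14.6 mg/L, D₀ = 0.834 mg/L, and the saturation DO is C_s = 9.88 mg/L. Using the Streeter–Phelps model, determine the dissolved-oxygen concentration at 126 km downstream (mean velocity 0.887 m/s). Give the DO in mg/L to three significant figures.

Travel time t = x/v = 126 km / (0.887 m/s) = 126000 m / 0.887 m/s = 142100 s = 1.644 d.
k_1 L₀/(k_a−k_1) = 0.258×14.6/(0.877−0.258) = 3.767/0.6190 = 6.085 mg/L.
e^(−k_1 t) = e^(−0.258×1.644) = 0.6543; e^(−k_a t) = e^(−0.877×1.644) = 0.2365.
D = 6.085 × (0.6543 − 0.2365) + 0.834 × 0.2365 = 2.543 + 0.1972 = 2.740 mg/L.
DO = C_s − D = 9.88 − 2.740 = 7.140 mg/L.

DO ≈ 7.14 mg/L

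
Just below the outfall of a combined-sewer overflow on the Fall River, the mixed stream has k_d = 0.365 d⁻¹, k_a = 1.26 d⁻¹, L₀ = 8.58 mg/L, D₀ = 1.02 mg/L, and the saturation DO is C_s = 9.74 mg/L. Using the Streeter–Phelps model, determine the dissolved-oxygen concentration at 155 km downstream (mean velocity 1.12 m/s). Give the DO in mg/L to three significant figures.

DO ≈ 8.12 mg/L

Travel time t = x/v = 155 km / (1.12 m/s) = 155000 m / 1.12 m/s = 138400 s = 1.602 d.
k_d L₀/(k_a−k_d) = 0.365×8.58/(1.26−0.365) = 3.132/0.8950 = 3.499 mg/L.
e^(−k_d t) = e^(−0.365×1.602) = 0.5573; e^(−k_a t) = e^(−1.26×1.602) = 0.1329.
D = 3.499 × (0.5573 − 0.1329) + 1.02 × 0.1329 = 1.485 + 0.1355 = 1.621 mg/L.
DO = C_s − D = 9.74 − 1.621 = 8.119 mg/L.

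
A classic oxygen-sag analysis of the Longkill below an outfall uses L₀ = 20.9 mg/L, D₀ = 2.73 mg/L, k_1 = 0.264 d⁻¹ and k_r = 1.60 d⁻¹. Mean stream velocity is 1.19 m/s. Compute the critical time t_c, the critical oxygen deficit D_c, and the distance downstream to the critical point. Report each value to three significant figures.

At the critical point dD/dt = 0, so k_1 L₀ e^(−k_1 t) = k_r D. Substituting D(t) from the Streeter–Phelps equation and solving for t gives
t_c = ln[(k_r/k_1)(1 − D₀(k_r−k_1)/(k_1 L₀))] / (k_r−k_1).
Here k_r−k_1 = 1.336 d⁻¹ and 1 − D₀(k_r−k_1)/(k_1 L₀) = 1 − 2.73×1.336/(0.264×20.9) = 0.3390, so
t_c = ln(6.061 × 0.3390) / 1.336 = 0.7200 / 1.336 = 0.5389 d.
L(t_c) = L₀ e^(−k_1 t_c) = 20.9 × 0.8674 = 18.13 mg/L, and at the critical point k_r D_c = k_1 L, so D_c = (0.264/1.60) × 18.13 = 2.991 mg/L.
x_c = v t_c = 1.19 m/s × 0.5389 d × 86400 s/d = 55410 m ≈ 55.4 km.

t_c ≈ 0.539 d; D_c ≈ 2.99 mg/L; x_c ≈ 55.4 km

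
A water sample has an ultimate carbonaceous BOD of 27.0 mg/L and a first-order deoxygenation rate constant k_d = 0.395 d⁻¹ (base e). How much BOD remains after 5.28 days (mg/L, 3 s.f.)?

L ≈ 3.35 mg/L

L_t = L₀ e^(−k_d t) = 27.0 × e^(−0.395×5.28) = 27.0 × 0.1242 = 3.354 mg/L.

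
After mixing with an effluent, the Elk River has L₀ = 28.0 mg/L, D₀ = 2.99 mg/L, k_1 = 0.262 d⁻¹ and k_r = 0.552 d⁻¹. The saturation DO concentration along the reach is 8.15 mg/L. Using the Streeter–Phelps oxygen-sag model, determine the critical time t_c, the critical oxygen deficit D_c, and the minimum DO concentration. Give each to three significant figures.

At the critical point dD/dt = 0, so k_1 L₀ e^(−k_1 t) = k_r D. Substituting D(t) from the Streeter–Phelps equation and solving for t gives
t_c = ln[(k_r/k_1)(1 − D₀(k_r−k_1)/(k_1 L₀))] / (k_r−k_1).
Here k_r−k_1 = 0.2900 d⁻¹ and 1 − D₀(k_r−k_1)/(k_1 L₀) = 1 − 2.99×0.2900/(0.262×28.0) = 0.8818, so
t_c = ln(2.107 × 0.8818) / 0.2900 = 0.6194 / 0.2900 = 2.136 d.
D_c = (k_1/k_r) L₀ e^(−k_1 t_c) = (0.262/0.552) × 28.0 × e^(−0.262×2.136) = 0.4746 × 28.0 × 0.5714 = 7.594 mg/L.
Minimum DO = C_s − D_c = 8.15 − 7.594 = 0.5558 mg/L.

t_c ≈ 2.14 d; D_c ≈ 7.59 mg/L; min DO ≈ 0.556 mg/L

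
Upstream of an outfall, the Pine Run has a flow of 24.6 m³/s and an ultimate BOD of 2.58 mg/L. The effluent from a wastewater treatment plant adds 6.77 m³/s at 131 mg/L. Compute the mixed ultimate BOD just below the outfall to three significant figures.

Flow-weighted mixing: C = (Q_r C_r + Q_w C_w)/(Q_r + Q_w)
= (24.6×2.58 + 6.77×131)/(24.6 + 6.77) = 950.3/31.37 = 30.29 mg/L.

30.3 mg/L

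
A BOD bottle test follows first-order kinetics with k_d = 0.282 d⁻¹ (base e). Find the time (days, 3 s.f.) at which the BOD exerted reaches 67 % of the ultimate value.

t ≈ 3.93 d

y/L₀ = 1 − e^(−k_d t) = 0.67 ⇒ e^(−k_d t) = 0.330
t = −ln(0.330) / 0.282 = 1.109 / 0.282 = 3.931 d.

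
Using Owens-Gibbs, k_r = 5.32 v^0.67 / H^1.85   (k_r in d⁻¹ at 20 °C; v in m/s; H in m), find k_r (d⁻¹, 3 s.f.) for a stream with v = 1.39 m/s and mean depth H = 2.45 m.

k_r ≈ 1.26 d⁻¹

k_r = 5.32 × 1.39^0.67 / 2.45^1.85 = 5.32 × 1.247 / 5.248 = 1.264 d⁻¹.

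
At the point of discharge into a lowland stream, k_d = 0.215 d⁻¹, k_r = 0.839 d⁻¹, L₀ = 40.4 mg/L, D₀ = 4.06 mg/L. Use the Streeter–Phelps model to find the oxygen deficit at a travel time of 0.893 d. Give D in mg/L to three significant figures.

k_d L₀/(k_r−k_d) = 0.215×40.4/(0.839−0.215) = 8.686/0.6240 = 13.92 mg/L.
e^(−k_d t) = e^(−0.215×0.8930) = 0.8253; e^(−k_r t) = e^(−0.839×0.8930) = 0.4727.
D = 13.92 × (0.8253 − 0.4727) + 4.06 × 0.4727 = 4.908 + 1.919 = 6.827 mg/L.

D ≈ 6.83 mg/L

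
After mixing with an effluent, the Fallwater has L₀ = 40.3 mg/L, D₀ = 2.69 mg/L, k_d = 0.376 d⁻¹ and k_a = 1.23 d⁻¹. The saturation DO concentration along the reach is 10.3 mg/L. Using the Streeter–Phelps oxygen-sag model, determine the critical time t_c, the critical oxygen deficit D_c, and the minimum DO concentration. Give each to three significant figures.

t_c = [1/(k_a−k_d)] ln[(k_a/k_d)(1 − D₀(k_a−k_d)/(k_d L₀))]
= [1/(1.23−0.376)] ln[(1.23/0.376)(1 − 2.69×0.8540/(0.376×40.3))]
= (1/0.8540) ln[3.271 × 0.8484] = 1.171 × ln(2.775) = 1.171 × 1.021 = 1.195 d.
L(t_c) = L₀ e^(−k_d t_c) = 40.3 × 0.6380 = 25.71 mg/L, and at the critical point k_a D_c = k_d L, so D_c = (0.376/1.23) × 25.71 = 7.860 mg/L.
Minimum DO = C_s − D_c = 10.3 − 7.860 = 2.440 mg/L.

t_c ≈ 1.20 d; D_c ≈ 7.86 mg/L; min DO ≈ 2.44 mg/L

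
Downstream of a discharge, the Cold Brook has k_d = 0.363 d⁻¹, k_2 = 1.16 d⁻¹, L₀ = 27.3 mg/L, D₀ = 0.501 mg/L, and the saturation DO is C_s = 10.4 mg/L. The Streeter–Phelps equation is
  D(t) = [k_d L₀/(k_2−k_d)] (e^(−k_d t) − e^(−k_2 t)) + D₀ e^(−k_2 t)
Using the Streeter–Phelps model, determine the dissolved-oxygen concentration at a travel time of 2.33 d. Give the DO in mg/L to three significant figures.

k_d L₀/(k_2−k_d) = 0.363×27.3/(1.16−0.363) = 9.910/0.7970 = 12.43 mg/L.
e^(−k_d t) = e^(−0.363×2.330) = 0.4292; e^(−k_2 t) = e^(−1.16×2.330) = 0.06702.
D = 12.43 × (0.4292 − 0.06702) + 0.501 × 0.06702 = 4.504 + 0.03358 = 4.537 mg/L.
DO = C_s − D = 10.4 − 4.537 = 5.863 mg/L.

DO ≈ 5.86 mg/L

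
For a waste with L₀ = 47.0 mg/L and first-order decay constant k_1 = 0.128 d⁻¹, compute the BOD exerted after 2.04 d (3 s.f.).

y_t = L₀(1 − e^(−k_1 t)) = 47.0 × (1 − e^(−0.128×2.04))
= 47.0 × (1 − 0.7702) = 47.0 × 0.2298 = 10.80 mg/L.

y ≈ 10.8 mg/L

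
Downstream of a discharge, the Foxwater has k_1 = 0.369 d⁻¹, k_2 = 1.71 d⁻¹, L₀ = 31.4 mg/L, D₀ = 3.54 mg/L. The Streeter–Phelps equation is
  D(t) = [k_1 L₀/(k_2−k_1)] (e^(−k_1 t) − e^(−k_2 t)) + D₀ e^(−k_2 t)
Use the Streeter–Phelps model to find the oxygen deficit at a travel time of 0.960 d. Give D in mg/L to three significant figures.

k_1 L₀/(k_2−k_1) = 0.369×31.4/(1.71−0.369) = 11.59/1.341 = 8.640 mg/L.
e^(−k_1 t) = e^(−0.369×0.9600) = 0.7017; e^(−k_2 t) = e^(−1.71×0.9600) = 0.1937.
D = 8.640 × (0.7017 − 0.1937) + 3.54 × 0.1937 = 4.390 + 0.6856 = 5.075 mg/L.

D ≈ 5.08 mg/L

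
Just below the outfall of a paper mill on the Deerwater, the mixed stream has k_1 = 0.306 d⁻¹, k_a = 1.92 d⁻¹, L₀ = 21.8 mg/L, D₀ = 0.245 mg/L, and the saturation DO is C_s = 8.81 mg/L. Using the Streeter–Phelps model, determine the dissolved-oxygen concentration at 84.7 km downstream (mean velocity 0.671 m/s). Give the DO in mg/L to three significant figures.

Travel time t = x/v = 84.7 km / (0.671 m/s) = 84700 m / 0.671 m/s = 126200 s = 1.461 d.
k_1 L₀/(k_a−k_1) = 0.306×21.8/(1.92−0.306) = 6.671/1.614 = 4.133 mg/L.
e^(−k_1 t) = e^(−0.306×1.461) = 0.6395; e^(−k_a t) = e^(−1.92×1.461) = 0.06050.
D = 4.133 × (0.6395 − 0.06050) + 0.245 × 0.06050 = 2.393 + 0.01482 = 2.408 mg/L.
DO = C_s − D = 8.81 − 2.408 = 6.402 mg/L.

DO ≈ 6.40 mg/L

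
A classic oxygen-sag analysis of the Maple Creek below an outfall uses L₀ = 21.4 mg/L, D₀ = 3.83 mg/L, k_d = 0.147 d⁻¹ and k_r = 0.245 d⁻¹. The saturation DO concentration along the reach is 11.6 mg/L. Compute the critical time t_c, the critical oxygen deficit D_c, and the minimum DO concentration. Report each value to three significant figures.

t_c ≈ 3.92 d; D_c ≈ 7.22 mg/L; min DO ≈ 4.38 mg/L

t_c = [1/(k_r−k_d)] ln[(k_r/k_d)(1 − D₀(k_r−k_d)/(k_d L₀))]
= [1/(0.245−0.147)] ln[(0.245/0.147)(1 − 3.83×0.09800/(0.147×21.4))]
= (1/0.09800) ln[1.667 × 0.8807] = 10.20 × ln(1.468) = 10.20 × 0.3838 = 3.916 d.
L(t_c) = L₀ e^(−k_d t_c) = 21.4 × 0.5623 = 12.03 mg/L, and at the critical point k_r D_c = k_d L, so D_c = (0.147/0.245) × 12.03 = 7.220 mg/L.
Minimum DO = C_s − D_c = 11.6 − 7.220 = 4.380 mg/L.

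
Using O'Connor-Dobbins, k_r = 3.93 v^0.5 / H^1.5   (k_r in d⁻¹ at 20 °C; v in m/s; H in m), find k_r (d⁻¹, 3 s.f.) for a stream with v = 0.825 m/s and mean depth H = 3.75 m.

k_r ≈ 0.492 d⁻¹

k_r = 3.93 × 0.825^0.5 / 3.75^1.5 = 3.93 × 0.9083 / 7.262 = 0.4916 d⁻¹.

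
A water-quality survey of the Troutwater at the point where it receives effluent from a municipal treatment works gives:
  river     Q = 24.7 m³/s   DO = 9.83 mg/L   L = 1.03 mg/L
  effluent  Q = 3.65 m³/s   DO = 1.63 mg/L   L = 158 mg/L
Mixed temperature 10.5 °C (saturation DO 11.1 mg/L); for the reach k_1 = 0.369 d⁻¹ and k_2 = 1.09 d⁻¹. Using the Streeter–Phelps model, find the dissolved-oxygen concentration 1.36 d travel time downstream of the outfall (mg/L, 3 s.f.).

Mixed DO = (24.7×9.83 + 3.65×1.63)/(24.7+3.65) = 248.8/28.35 = 8.774 mg/L.
Mixed L₀ = (24.7×1.03 + 3.65×158)/(28.35) = 602.1/28.35 = 21.24 mg/L.
Initial deficit D₀ = C_s − DO₀ = 11.1 − 8.774 = 2.326 mg/L.
D(1.36) = [0.369×21.24/(1.09−0.369)](e^(−0.369×1.36) − e^(−1.09×1.36)) + 2.326 e^(−1.09×1.36)
= 10.87 × (0.6054 − 0.2271) + 2.326 × 0.2271 = 4.641 mg/L.
DO = 11.1 − 4.641 = 6.459 mg/L.

DO ≈ 6.46 mg/L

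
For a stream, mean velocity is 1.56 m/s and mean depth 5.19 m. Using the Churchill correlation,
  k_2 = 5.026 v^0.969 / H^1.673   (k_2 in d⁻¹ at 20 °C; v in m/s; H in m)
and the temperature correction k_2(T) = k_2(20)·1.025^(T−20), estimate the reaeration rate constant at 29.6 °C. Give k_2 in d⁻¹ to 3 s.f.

k_2 ≈ 0.623 d⁻¹

k_2(20) = 5.026 × 1.56^0.969 / 5.19^1.673 = 5.026 × 1.539 / 15.72 = 0.4919 d⁻¹.
k_2(29.6) = 0.4919 × 1.025^(29.6−20) = 0.4919 × 1.268 = 0.6235 d⁻¹.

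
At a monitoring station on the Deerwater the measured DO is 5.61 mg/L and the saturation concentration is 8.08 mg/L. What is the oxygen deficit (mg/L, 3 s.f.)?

D = C_s − C = 8.08 − 5.61 = 2.47 mg/L.

D ≈ 2.47 mg/L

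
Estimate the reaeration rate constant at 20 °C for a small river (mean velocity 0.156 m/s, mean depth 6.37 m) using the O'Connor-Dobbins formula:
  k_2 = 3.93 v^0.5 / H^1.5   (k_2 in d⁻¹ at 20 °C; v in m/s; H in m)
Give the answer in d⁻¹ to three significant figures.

k_2 ≈ 0.0965 d⁻¹

k_2 = 3.93 × 0.156^0.5 / 6.37^1.5 = 3.93 × 0.3950 / 16.08 = 0.09655 d⁻¹.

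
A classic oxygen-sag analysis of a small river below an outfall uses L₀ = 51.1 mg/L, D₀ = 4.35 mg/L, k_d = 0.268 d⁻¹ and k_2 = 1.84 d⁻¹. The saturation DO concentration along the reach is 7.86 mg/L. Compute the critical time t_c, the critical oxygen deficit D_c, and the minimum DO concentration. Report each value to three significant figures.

t_c ≈ 0.785 d; D_c ≈ 6.03 mg/L; min DO ≈ 1.83 mg/L

With k_2/k_d = 6.866 and 1 − D₀(k_2−k_d)/(k_d L₀) = 0.5007,
t_c = ln(6.866 × 0.5007) / (1.84 − 0.268) = ln(3.437) / 1.572 = 1.235/1.572 = 0.7855 d.
D_c = (k_d/k_2) L₀ e^(−k_d t_c) = (0.268/1.84) × 51.1 × e^(−0.268×0.7855) = 0.1457 × 51.1 × 0.8102 = 6.030 mg/L.
Minimum DO = C_s − D_c = 7.86 − 6.030 = 1.830 mg/L.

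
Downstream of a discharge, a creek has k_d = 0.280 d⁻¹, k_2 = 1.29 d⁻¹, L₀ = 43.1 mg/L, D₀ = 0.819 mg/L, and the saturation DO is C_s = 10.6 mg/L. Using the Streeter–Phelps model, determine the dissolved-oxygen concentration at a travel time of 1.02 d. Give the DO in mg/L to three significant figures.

k_d L₀/(k_2−k_d) = 0.280×43.1/(1.29−0.280) = 12.07/1.010 = 11.95 mg/L.
e^(−k_d t) = e^(−0.280×1.020) = 0.7516; e^(−k_2 t) = e^(−1.29×1.020) = 0.2683.
D = 11.95 × (0.7516 − 0.2683) + 0.819 × 0.2683 = 5.775 + 0.2197 = 5.994 mg/L.
DO = C_s − D = 10.6 − 5.994 = 4.606 mg/L.

DO ≈ 4.61 mg/L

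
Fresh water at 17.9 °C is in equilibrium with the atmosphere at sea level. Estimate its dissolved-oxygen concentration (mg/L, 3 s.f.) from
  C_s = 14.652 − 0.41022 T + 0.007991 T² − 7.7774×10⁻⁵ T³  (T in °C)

C_s ≈ 9.42 mg/L

C_s = 14.652 − 0.41022×17.9 + 0.007991×17.9² − 7.7774×10⁻⁵×17.9³ = 9.423 mg/L.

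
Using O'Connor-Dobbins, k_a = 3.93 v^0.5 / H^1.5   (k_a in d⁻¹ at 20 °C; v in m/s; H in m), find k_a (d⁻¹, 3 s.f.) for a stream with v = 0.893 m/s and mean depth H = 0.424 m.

k_a ≈ 13.5 d⁻¹

k_a = 3.93 × 0.893^0.5 / 0.424^1.5 = 3.93 × 0.9450 / 0.2761 = 13.45 d⁻¹.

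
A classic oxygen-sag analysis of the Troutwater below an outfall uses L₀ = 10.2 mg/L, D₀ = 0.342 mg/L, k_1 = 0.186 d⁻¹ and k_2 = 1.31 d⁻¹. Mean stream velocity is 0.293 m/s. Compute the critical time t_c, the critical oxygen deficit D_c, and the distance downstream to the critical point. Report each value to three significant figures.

t_c = [1/(k_2−k_1)] ln[(k_2/k_1)(1 − D₀(k_2−k_1)/(k_1 L₀))]
= [1/(1.31−0.186)] ln[(1.31/0.186)(1 − 0.342×1.124/(0.186×10.2))]
= (1/1.124) ln[7.043 × 0.7974] = 0.8897 × ln(5.616) = 0.8897 × 1.726 = 1.535 d.
L(t_c) = L₀ e^(−k_1 t_c) = 10.2 × 0.7516 = 7.666 mg/L, and at the critical point k_2 D_c = k_1 L, so D_c = (0.186/1.31) × 7.666 = 1.088 mg/L.
x_c = v t_c = 0.293 m/s × 1.535 d × 86400 s/d = 38860 m ≈ 38.9 km.

t_c ≈ 1.54 d; D_c ≈ 1.09 mg/L; x_c ≈ 38.9 km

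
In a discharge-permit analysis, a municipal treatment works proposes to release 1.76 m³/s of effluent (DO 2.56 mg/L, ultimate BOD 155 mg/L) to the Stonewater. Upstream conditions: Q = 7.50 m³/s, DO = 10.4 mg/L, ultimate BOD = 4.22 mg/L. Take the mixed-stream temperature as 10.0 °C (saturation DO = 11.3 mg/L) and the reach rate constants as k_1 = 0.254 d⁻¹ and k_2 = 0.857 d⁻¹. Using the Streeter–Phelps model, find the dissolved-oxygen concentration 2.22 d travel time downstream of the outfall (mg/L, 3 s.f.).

Mixed DO = (7.50×10.4 + 1.76×2.56)/(7.50+1.76) = 82.51/9.260 = 8.910 mg/L.
Mixed L₀ = (7.50×4.22 + 1.76×155)/(9.260) = 304.4/9.260 = 32.88 mg/L.
Initial deficit D₀ = C_s − DO₀ = 11.3 − 8.910 = 2.390 mg/L.
D(2.22) = [0.254×32.88/(0.857−0.254)](e^(−0.254×2.22) − e^(−0.857×2.22)) + 2.390 e^(−0.857×2.22)
= 13.85 × (0.5690 − 0.1492) + 2.390 × 0.1492 = 6.171 mg/L.
DO = 11.3 − 6.171 = 5.129 mg/L.

DO ≈ 5.13 mg/L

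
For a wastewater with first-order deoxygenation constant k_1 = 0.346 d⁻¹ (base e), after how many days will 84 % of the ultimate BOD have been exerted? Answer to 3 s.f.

y/L₀ = 1 − e^(−k_1 t) = 0.84 ⇒ e^(−k_1 t) = 0.160
t = −ln(0.160) / 0.346 = 1.833 / 0.346 = 5.296 d.

t ≈ 5.30 d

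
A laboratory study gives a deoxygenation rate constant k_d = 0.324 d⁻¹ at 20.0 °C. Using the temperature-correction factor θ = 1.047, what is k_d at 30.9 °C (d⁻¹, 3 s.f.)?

k_d(T₂) = k_d(T₁) · θ^(T₂−T₁) = 0.324 × 1.047^(30.9−20.0)
= 0.324 × 1.047^10.9 = 0.324 × 1.650 = 0.5345 d⁻¹.

k_d ≈ 0.535 d⁻¹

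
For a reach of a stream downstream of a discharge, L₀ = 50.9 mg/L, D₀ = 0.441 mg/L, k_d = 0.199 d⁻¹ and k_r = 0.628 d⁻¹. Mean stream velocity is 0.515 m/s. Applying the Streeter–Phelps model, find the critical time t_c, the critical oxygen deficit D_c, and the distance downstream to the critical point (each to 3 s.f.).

t_c ≈ 2.63 d; D_c ≈ 9.55 mg/L; x_c ≈ 117 km

t_c = [1/(k_r−k_d)] ln[(k_r/k_d)(1 − D₀(k_r−k_d)/(k_d L₀))]
= [1/(0.628−0.199)] ln[(0.628/0.199)(1 − 0.441×0.4290/(0.199×50.9))]
= (1/0.4290) ln[3.156 × 0.9813] = 2.331 × ln(3.097) = 2.331 × 1.130 = 2.635 d.
L(t_c) = L₀ e^(−k_d t_c) = 50.9 × 0.5919 = 30.13 mg/L, and at the critical point k_r D_c = k_d L, so D_c = (0.199/0.628) × 30.13 = 9.547 mg/L.
x_c = v t_c = 0.515 m/s × 2.635 d × 86400 s/d = 117200 m ≈ 117 km.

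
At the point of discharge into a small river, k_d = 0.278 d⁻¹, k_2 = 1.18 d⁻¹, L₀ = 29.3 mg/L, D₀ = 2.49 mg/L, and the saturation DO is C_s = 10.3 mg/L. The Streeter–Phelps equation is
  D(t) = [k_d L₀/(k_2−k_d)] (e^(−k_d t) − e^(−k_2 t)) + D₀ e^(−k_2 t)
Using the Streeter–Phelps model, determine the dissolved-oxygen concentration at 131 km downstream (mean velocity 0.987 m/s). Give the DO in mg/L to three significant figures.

Travel time t = x/v = 131 km / (0.987 m/s) = 131000 m / 0.987 m/s = 132700 s = 1.536 d.
k_d L₀/(k_2−k_d) = 0.278×29.3/(1.18−0.278) = 8.145/0.9020 = 9.030 mg/L.
e^(−k_d t) = e^(−0.278×1.536) = 0.6524; e^(−k_2 t) = e^(−1.18×1.536) = 0.1632.
D = 9.030 × (0.6524 − 0.1632) + 2.49 × 0.1632 = 4.418 + 0.4064 = 4.824 mg/L.
DO = C_s − D = 10.3 − 4.824 = 5.476 mg/L.

DO ≈ 5.48 mg/L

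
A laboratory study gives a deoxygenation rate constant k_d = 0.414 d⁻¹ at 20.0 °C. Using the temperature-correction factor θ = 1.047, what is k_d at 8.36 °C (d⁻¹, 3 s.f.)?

k_d(T₂) = k_d(T₁) · θ^(T₂−T₁) = 0.414 × 1.047^(8.36−20.0)
= 0.414 × 1.047^-11.6 = 0.414 × 0.5859 = 0.2426 d⁻¹.

k_d ≈ 0.243 d⁻¹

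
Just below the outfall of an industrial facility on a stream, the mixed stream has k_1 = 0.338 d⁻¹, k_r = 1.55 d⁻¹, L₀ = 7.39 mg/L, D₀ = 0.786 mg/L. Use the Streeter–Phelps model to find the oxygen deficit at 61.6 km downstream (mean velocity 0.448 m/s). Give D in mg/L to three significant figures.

D ≈ 1.10 mg/L

Travel time t = x/v = 61.6 km / (0.448 m/s) = 61600 m / 0.448 m/s = 137500 s = 1.591 d.
k_1 L₀/(k_r−k_1) = 0.338×7.39/(1.55−0.338) = 2.498/1.212 = 2.061 mg/L.
e^(−k_1 t) = e^(−0.338×1.591) = 0.5840; e^(−k_r t) = e^(−1.55×1.591) = 0.08486.
D = 2.061 × (0.5840 − 0.08486) + 0.786 × 0.08486 = 1.029 + 0.06670 = 1.095 mg/L.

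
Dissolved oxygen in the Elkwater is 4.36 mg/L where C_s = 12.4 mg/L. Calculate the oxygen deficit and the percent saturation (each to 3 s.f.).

D = C_s − C = 12.4 − 4.36 = 8.04 mg/L.
% saturation = 4.36/12.4 × 100 = 35.2 %.

D ≈ 8.04 mg/L; 35.2 % saturation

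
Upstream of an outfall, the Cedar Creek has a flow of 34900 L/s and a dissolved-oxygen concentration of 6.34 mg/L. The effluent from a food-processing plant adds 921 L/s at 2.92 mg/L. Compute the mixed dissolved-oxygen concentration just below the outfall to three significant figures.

Flow-weighted mixing: C = (Q_r C_r + Q_w C_w)/(Q_r + Q_w)
= (34900×6.34 + 921×2.92)/(34900 + 921) = 224000/35820 = 6.252 mg/L.

6.25 mg/L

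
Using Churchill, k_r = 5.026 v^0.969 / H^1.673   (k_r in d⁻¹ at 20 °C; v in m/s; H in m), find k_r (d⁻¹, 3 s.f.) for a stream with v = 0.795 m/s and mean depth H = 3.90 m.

k_r ≈ 0.413 d⁻¹

k_r = 5.026 × 0.795^0.969 / 3.90^1.673 = 5.026 × 0.8007 / 9.747 = 0.4129 d⁻¹.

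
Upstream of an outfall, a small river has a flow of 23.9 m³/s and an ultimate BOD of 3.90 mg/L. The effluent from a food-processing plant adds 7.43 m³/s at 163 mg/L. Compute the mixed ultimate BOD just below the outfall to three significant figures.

41.6 mg/L

Flow-weighted mixing: C = (Q_r C_r + Q_w C_w)/(Q_r + Q_w)
= (23.9×3.90 + 7.43×163)/(23.9 + 7.43) = 1304/31.33 = 41.63 mg/L.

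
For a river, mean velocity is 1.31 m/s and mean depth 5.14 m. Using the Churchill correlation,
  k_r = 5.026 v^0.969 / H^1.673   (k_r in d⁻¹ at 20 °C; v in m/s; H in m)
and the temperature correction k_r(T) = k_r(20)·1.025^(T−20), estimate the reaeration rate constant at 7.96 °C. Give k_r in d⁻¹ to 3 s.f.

k_r ≈ 0.314 d⁻¹

k_r(20) = 5.026 × 1.31^0.969 / 5.14^1.673 = 5.026 × 1.299 / 15.47 = 0.4221 d⁻¹.
k_r(7.96) = 0.4221 × 1.025^(7.96−20) = 0.4221 × 0.7428 = 0.3135 d⁻¹.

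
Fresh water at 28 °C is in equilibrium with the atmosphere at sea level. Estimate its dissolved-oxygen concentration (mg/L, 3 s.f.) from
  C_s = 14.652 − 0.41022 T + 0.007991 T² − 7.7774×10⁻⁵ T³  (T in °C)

C_s ≈ 7.72 mg/L

C_s = 14.652 − 0.41022×28 + 0.007991×28² − 7.7774×10⁻⁵×28³ = 7.723 mg/L.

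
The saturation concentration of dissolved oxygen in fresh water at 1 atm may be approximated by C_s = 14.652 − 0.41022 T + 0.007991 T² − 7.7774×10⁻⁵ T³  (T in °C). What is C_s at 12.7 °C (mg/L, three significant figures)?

C_s ≈ 10.6 mg/L

C_s = 14.652 − 0.41022×12.7 + 0.007991×12.7² − 7.7774×10⁻⁵×12.7³ = 10.57 mg/L.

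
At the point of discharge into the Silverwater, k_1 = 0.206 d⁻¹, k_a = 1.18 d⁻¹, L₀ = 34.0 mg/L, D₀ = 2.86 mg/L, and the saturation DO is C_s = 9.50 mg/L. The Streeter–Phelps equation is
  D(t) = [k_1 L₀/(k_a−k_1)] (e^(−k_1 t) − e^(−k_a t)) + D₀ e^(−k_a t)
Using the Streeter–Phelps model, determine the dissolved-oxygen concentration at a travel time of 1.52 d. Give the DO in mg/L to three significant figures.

k_1 L₀/(k_a−k_1) = 0.206×34.0/(1.18−0.206) = 7.004/0.9740 = 7.191 mg/L.
e^(−k_1 t) = e^(−0.206×1.520) = 0.7312; e^(−k_a t) = e^(−1.18×1.520) = 0.1664.
D = 7.191 × (0.7312 − 0.1664) + 2.86 × 0.1664 = 4.061 + 0.4758 = 4.537 mg/L.
DO = C_s − D = 9.50 − 4.537 = 4.963 mg/L.

DO ≈ 4.96 mg/L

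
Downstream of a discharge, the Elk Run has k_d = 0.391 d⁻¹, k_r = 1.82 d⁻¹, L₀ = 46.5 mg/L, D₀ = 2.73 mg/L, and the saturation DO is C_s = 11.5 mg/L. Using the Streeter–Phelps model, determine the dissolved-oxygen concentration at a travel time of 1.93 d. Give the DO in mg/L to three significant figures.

DO ≈ 5.82 mg/L

k_d L₀/(k_r−k_d) = 0.391×46.5/(1.82−0.391) = 18.18/1.429 = 12.72 mg/L.
e^(−k_d t) = e^(−0.391×1.930) = 0.4702; e^(−k_r t) = e^(−1.82×1.930) = 0.02982.
D = 12.72 × (0.4702 − 0.02982) + 2.73 × 0.02982 = 5.603 + 0.08141 = 5.684 mg/L.
DO = C_s − D = 11.5 − 5.684 = 5.816 mg/L.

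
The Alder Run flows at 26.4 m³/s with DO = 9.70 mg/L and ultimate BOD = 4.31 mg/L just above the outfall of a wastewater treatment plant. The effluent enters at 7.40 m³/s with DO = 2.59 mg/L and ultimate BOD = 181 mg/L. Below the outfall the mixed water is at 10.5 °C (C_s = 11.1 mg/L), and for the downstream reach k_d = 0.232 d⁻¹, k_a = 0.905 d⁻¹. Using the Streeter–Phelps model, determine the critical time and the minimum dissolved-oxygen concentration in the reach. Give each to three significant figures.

t_c ≈ 1.69 d; minimum DO ≈ 3.66 mg/L

Mixed DO = (26.4×9.70 + 7.40×2.59)/(26.4+7.40) = 275.2/33.80 = 8.143 mg/L.
Mixed L₀ = (26.4×4.31 + 7.40×181)/(33.80) = 1453/33.80 = 42.99 mg/L.
Initial deficit D₀ = C_s − DO₀ = 11.1 − 8.143 = 2.957 mg/L.
t_c = (1/0.6730) ln[(0.905/0.232)(1 − 2.957×0.6730/(0.232×42.99))] = 1.486 × ln(3.123) = 1.692 d.
D_c = (0.232/0.905) × 42.99 × e^(−0.232×1.692) = 0.2564 × 42.99 × 0.6753 = 7.443 mg/L.
Minimum DO = 11.1 − 7.443 = 3.657 mg/L.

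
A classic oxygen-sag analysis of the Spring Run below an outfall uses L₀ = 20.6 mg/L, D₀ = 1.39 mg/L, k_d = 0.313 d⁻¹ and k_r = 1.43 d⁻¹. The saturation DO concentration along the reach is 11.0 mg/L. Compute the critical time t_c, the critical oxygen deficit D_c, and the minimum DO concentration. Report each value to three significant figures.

At the critical point dD/dt = 0, so k_d L₀ e^(−k_d t) = k_r D. Substituting D(t) from the Streeter–Phelps equation and solving for t gives
t_c = ln[(k_r/k_d)(1 − D₀(k_r−k_d)/(k_d L₀))] / (k_r−k_d).
Here k_r−k_d = 1.117 d⁻¹ and 1 − D₀(k_r−k_d)/(k_d L₀) = 1 − 1.39×1.117/(0.313×20.6) = 0.7592, so
t_c = ln(4.569 × 0.7592) / 1.117 = 1.244 / 1.117 = 1.113 d.
D_c = (k_d/k_r) L₀ e^(−k_d t_c) = (0.313/1.43) × 20.6 × e^(−0.313×1.113) = 0.2189 × 20.6 × 0.7057 = 3.182 mg/L.
Minimum DO = C_s − D_c = 11.0 − 3.182 = 7.818 mg/L.

t_c ≈ 1.11 d; D_c ≈ 3.18 mg/L; min DO ≈ 7.82 mg/L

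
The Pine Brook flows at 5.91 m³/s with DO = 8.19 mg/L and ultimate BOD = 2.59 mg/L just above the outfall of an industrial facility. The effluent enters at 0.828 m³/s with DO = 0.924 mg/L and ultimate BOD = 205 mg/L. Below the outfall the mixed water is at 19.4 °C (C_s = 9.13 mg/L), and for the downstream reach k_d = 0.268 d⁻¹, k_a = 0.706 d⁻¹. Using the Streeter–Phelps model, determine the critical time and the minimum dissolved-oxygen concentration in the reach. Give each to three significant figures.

Mixed DO = (5.91×8.19 + 0.828×0.924)/(5.91+0.828) = 49.17/6.738 = 7.297 mg/L.
Mixed L₀ = (5.91×2.59 + 0.828×205)/(6.738) = 185.0/6.738 = 27.46 mg/L.
Initial deficit D₀ = C_s − DO₀ = 9.13 − 7.297 = 1.833 mg/L.
t_c = (1/0.4380) ln[(0.706/0.268)(1 − 1.833×0.4380/(0.268×27.46))] = 2.283 × ln(2.347) = 1.948 d.
D_c = (0.268/0.706) × 27.46 × e^(−0.268×1.948) = 0.3796 × 27.46 × 0.5933 = 6.186 mg/L.
Minimum DO = 9.13 − 6.186 = 2.944 mg/L.

t_c ≈ 1.95 d; minimum DO ≈ 2.94 mg/L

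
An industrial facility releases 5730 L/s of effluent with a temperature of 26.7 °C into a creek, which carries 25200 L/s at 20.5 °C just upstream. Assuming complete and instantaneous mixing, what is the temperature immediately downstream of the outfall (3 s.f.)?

21.6 °C

Flow-weighted mixing: C = (Q_r C_r + Q_w C_w)/(Q_r + Q_w)
= (25200×20.5 + 5730×26.7)/(25200 + 5730) = 669600/30930 = 21.65 °C.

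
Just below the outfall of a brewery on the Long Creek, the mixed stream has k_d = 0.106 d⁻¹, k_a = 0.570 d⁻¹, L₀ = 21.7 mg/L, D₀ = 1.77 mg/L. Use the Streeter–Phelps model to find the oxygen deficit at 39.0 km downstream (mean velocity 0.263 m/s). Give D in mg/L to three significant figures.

Travel time t = x/v = 39.0 km / (0.263 m/s) = 39000 m / 0.263 m/s = 148300 s = 1.716 d.
k_d L₀/(k_a−k_d) = 0.106×21.7/(0.570−0.106) = 2.300/0.4640 = 4.957 mg/L.
e^(−k_d t) = e^(−0.106×1.716) = 0.8337; e^(−k_a t) = e^(−0.570×1.716) = 0.3760.
D = 4.957 × (0.8337 − 0.3760) + 1.77 × 0.3760 = 2.269 + 0.6654 = 2.934 mg/L.

D ≈ 2.93 mg/L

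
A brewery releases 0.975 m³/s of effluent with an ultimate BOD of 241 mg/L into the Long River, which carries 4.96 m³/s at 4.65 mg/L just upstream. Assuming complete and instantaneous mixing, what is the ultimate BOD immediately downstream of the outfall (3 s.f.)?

43.5 mg/L

Flow-weighted mixing: C = (Q_r C_r + Q_w C_w)/(Q_r + Q_w)
= (4.96×4.65 + 0.975×241)/(4.96 + 0.975) = 258.0/5.935 = 43.48 mg/L.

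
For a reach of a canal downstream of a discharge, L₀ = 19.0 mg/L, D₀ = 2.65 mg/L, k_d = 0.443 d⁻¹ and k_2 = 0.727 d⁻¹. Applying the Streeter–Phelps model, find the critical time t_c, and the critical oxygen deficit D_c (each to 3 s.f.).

With k_2/k_d = 1.641 and 1 − D₀(k_2−k_d)/(k_d L₀) = 0.9106,
t_c = ln(1.641 × 0.9106) / (0.727 − 0.443) = ln(1.494) / 0.2840 = 0.4017/0.2840 = 1.414 d.
D_c = (k_d/k_2) L₀ e^(−k_d t_c) = (0.443/0.727) × 19.0 × e^(−0.443×1.414) = 0.6094 × 19.0 × 0.5344 = 6.187 mg/L.

t_c ≈ 1.41 d; D_c ≈ 6.19 mg/L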